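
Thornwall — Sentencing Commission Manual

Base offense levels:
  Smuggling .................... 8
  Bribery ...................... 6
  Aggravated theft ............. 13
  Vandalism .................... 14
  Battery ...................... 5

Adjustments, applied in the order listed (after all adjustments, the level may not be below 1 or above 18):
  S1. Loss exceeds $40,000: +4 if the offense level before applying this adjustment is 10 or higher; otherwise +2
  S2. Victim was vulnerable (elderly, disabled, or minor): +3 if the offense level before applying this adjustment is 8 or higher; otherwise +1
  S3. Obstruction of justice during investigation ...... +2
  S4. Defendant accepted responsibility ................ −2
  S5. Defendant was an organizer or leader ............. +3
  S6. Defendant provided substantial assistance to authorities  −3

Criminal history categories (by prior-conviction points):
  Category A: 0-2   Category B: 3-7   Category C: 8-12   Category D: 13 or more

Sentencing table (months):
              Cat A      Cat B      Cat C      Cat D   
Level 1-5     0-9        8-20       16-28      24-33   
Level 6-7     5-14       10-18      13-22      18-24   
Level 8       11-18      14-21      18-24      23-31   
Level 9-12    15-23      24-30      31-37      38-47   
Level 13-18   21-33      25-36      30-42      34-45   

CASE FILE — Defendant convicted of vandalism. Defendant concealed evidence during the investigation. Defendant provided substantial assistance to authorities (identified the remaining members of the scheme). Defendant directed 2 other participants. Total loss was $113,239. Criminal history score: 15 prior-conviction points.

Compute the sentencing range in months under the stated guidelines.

34-45 months

Base offense level for vandalism: 14.
S1 applies (level before this adjustment is 14 ≥ 10, so +4): 14 + 4 = 18.
S3 applies: 18 + 2 = 20.
S5 applies: 20 + 3 = 23.
S6 applies: 23 − 3 = 20.
Level 20 exceeds the maximum of 18; capped at 18.
Final offense level: 18.
Criminal history: 15 prior points → Category D (13+).
Level 18 falls in the 13-18 band.
Grid: Level 13-18 × Category D = 34-45 months.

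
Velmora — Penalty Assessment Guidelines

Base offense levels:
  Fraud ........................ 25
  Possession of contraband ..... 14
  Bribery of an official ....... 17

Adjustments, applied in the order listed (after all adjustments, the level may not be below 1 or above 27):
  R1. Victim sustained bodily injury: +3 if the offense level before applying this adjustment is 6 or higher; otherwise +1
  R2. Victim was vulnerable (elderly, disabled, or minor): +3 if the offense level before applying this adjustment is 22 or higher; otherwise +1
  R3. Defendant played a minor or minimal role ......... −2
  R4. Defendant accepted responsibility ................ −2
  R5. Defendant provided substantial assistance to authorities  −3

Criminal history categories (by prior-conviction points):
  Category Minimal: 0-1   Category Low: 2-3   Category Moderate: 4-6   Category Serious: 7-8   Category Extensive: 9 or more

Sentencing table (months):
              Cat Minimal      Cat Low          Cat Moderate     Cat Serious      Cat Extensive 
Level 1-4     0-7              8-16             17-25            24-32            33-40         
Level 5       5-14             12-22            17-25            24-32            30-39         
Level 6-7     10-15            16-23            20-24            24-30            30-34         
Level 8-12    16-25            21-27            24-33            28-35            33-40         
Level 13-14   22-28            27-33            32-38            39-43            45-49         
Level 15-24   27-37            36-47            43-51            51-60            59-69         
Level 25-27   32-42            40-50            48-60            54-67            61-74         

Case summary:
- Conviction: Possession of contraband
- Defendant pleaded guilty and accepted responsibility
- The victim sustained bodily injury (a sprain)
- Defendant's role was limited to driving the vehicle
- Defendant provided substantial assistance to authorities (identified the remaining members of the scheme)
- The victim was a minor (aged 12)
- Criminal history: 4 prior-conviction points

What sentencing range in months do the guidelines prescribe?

24-33 months

Base offense level for possession of contraband: 14.
R1 applies (level before this adjustment is 14 ≥ 6, so +3): 14 + 3 = 17.
R2 applies (level before this adjustment is 17 < 22, so +1): 17 + 1 = 18.
R3 applies: 18 − 2 = 16.
R4 applies: 16 − 2 = 14.
R5 applies: 14 − 3 = 11.
Final offense level: 11.
Criminal history: 4 prior points → Category Moderate (4-6).
Level 11 falls in the 8-12 band.
Grid: Level 8-12 × Category Moderate = 24-33 months.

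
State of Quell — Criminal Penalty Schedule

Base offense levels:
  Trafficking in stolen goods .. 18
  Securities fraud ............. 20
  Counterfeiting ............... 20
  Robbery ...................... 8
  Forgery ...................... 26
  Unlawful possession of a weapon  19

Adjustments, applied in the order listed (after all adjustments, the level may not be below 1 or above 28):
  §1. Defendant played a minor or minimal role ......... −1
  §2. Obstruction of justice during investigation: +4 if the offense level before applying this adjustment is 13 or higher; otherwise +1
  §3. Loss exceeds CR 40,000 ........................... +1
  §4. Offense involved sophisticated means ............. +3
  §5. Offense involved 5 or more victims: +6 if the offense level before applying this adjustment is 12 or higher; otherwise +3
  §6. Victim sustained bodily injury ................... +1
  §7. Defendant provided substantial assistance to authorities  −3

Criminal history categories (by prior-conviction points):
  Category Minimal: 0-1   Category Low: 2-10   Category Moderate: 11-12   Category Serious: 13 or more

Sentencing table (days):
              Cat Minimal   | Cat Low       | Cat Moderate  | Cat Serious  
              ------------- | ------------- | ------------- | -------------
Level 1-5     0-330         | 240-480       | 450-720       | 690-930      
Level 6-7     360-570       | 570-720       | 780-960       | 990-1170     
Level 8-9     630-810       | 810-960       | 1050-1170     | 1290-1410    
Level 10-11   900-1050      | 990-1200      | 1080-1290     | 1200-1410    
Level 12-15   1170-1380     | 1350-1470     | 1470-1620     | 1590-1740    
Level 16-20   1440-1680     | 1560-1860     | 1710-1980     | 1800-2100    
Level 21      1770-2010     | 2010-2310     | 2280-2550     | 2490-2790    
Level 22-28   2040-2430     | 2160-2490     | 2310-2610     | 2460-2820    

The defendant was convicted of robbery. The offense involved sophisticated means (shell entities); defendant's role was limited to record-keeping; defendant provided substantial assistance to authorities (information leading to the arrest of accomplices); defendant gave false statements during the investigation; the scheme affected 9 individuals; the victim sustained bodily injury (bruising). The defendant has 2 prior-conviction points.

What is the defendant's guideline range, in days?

1350-1470 days

Base offense level for robbery: 8.
§1 applies: 8 − 1 = 7.
§2 applies (level before this adjustment is 7 < 13, so +1): 7 + 1 = 8.
§4 applies: 8 + 3 = 11.
§5 applies (level before this adjustment is 11 < 12, so +3): 11 + 3 = 14.
§6 applies: 14 + 1 = 15.
§7 applies: 15 − 3 = 12.
Final offense level: 12.
Criminal history: 2 prior points → Category Low (2-10).
Level 12 falls in the 12-15 band.
Grid: Level 12-15 × Category Low = 1350-1470 days.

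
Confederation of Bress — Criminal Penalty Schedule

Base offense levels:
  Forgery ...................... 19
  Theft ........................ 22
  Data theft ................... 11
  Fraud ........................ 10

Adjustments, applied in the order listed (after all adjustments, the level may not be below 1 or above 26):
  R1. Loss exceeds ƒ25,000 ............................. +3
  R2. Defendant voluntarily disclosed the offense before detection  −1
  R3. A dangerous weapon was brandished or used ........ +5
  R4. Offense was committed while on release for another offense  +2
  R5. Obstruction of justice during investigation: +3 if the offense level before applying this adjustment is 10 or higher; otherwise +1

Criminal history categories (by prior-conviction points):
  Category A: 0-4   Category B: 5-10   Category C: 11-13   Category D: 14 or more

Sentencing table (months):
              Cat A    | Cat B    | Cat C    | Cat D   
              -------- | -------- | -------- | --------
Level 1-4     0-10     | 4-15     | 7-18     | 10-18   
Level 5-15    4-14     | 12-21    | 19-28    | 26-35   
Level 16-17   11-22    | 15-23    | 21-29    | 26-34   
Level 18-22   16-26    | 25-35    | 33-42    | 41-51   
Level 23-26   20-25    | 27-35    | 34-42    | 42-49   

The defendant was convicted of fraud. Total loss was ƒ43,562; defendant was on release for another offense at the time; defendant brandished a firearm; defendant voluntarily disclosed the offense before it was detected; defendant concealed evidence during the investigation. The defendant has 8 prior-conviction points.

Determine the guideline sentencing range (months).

Base offense level for fraud: 10.
R1 applies: 10 + 3 = 13.
R2 applies: 13 − 1 = 12.
R3 applies: 12 + 5 = 17.
R4 applies: 17 + 2 = 19.
R5 applies (level before this adjustment is 19 ≥ 10, so +3): 19 + 3 = 22.
Final offense level: 22.
Criminal history: 8 prior points → Category B (5-10).
Level 22 falls in the 18-22 band.
Grid: Level 18-22 × Category B = 25-35 months.

25-35 months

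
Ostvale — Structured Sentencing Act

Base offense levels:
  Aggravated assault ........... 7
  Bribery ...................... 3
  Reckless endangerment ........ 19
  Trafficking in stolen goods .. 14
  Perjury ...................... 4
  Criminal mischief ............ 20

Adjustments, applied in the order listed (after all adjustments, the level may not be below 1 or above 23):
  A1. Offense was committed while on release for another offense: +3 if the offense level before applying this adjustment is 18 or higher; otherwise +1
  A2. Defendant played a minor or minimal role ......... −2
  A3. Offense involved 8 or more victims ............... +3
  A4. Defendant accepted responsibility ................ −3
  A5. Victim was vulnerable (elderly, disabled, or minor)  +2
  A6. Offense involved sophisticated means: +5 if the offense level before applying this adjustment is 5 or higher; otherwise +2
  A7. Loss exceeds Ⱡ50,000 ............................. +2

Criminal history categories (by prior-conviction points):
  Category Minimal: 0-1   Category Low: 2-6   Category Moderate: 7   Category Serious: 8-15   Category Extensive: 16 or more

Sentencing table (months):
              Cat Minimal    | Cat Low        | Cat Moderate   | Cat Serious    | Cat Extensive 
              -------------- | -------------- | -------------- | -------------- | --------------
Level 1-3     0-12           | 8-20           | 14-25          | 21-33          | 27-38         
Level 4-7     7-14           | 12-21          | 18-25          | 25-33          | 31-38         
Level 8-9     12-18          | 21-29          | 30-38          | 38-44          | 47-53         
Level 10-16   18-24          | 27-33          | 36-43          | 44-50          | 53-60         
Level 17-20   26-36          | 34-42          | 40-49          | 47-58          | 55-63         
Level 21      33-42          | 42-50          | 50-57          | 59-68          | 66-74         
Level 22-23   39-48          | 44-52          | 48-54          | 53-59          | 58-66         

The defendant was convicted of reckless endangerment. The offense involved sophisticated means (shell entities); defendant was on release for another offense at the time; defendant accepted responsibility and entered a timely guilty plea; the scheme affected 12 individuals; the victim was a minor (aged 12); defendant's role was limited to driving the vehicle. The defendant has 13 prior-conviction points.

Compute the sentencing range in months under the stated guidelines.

Base offense level for reckless endangerment: 19.
A1 applies (level before this adjustment is 19 ≥ 18, so +3): 19 + 3 = 22.
A2 applies: 22 − 2 = 20.
A3 applies: 20 + 3 = 23.
A4 applies: 23 − 3 = 20.
A5 applies: 20 + 2 = 22.
A6 applies (level before this adjustment is 22 ≥ 5, so +5): 22 + 5 = 27.
Level 27 exceeds the maximum of 23; capped at 23.
Final offense level: 23.
Criminal history: 13 prior points → Category Serious (8-15).
Level 23 falls in the 22-23 band.
Grid: Level 22-23 × Category Serious = 53-59 months.

53-59 months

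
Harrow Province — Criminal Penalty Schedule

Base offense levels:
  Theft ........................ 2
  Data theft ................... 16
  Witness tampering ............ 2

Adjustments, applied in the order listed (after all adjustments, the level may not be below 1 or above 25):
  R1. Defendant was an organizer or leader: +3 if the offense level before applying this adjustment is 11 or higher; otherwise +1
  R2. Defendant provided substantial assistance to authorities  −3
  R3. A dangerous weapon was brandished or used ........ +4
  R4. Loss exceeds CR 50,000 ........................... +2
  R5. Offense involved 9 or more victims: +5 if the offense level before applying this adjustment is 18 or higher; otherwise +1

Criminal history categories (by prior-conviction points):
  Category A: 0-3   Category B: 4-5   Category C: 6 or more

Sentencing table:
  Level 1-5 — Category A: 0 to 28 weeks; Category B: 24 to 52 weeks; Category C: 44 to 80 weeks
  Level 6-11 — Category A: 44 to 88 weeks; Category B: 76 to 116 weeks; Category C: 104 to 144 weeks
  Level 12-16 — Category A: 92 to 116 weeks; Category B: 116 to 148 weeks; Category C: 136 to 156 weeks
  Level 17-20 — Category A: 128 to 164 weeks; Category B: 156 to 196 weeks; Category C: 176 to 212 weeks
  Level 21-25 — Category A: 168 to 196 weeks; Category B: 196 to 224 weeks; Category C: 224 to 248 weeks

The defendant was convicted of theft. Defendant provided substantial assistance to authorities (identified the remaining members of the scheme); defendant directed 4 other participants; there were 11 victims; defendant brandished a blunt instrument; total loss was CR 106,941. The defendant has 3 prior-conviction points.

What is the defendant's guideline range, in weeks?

44-88 weeks

Base offense level for theft: 2.
R1 applies (level before this adjustment is 2 < 11, so +1): 2 + 1 = 3.
R2 applies: 3 − 3 = 0.
R3 applies: 0 + 4 = 4.
R4 applies: 4 + 2 = 6.
R5 applies (level before this adjustment is 6 < 18, so +1): 6 + 1 = 7.
Final offense level: 7.
Criminal history: 3 prior points → Category A (0-3).
Level 7 falls in the 6-11 band.
Grid: Level 6-11 × Category A = 44-88 weeks.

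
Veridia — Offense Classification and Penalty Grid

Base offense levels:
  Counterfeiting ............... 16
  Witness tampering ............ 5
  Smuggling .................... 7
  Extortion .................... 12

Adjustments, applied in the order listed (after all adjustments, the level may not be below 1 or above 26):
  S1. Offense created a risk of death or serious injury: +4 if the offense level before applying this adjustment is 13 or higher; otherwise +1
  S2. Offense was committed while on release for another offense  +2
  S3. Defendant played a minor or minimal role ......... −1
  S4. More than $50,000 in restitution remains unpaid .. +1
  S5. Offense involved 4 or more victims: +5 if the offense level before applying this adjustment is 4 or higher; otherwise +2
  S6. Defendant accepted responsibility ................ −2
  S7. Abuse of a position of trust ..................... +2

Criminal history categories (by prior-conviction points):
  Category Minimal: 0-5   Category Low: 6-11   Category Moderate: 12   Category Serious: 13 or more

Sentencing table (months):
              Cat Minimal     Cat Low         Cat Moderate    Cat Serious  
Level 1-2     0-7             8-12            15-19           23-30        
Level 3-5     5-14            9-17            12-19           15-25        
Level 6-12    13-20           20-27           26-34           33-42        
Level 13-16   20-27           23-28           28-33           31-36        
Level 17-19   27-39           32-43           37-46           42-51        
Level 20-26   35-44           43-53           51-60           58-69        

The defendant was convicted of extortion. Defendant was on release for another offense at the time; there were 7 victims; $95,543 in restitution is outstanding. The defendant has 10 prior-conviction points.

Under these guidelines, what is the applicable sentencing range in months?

43-53 months

Base offense level for extortion: 12.
S2 applies: 12 + 2 = 14.
S4 applies: 14 + 1 = 15.
S5 applies (level before this adjustment is 15 ≥ 4, so +5): 15 + 5 = 20.
S6 does not apply.
S7 does not apply.
Final offense level: 20.
Criminal history: 10 prior points → Category Low (6-11).
Level 20 falls in the 20-26 band.
Grid: Level 20-26 × Category Low = 43-53 months.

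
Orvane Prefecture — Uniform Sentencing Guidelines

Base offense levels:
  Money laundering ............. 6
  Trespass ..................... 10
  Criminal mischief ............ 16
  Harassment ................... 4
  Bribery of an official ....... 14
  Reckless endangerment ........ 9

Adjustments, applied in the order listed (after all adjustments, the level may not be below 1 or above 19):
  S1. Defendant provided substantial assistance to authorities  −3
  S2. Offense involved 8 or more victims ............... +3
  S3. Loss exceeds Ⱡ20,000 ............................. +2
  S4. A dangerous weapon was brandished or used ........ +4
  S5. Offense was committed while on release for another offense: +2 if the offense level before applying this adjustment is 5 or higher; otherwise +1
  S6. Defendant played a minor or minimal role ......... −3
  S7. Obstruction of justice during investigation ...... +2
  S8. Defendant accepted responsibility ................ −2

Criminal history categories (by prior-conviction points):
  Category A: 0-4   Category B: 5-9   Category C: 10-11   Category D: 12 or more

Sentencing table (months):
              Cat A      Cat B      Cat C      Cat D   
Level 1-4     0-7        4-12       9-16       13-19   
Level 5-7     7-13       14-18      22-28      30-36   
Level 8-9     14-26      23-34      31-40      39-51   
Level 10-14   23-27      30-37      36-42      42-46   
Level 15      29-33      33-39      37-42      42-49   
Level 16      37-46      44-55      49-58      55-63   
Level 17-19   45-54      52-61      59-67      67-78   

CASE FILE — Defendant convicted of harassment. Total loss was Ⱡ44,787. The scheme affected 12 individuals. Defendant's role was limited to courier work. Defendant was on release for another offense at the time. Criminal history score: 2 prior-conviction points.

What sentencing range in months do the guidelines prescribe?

14-26 months

Base offense level for harassment: 4.
S2 applies: 4 + 3 = 7.
S3 applies: 7 + 2 = 9.
S5 applies (level before this adjustment is 9 ≥ 5, so +2): 9 + 2 = 11.
S6 applies: 11 − 3 = 8.
S8 does not apply.
Final offense level: 8.
Criminal history: 2 prior points → Category A (0-4).
Level 8 falls in the 8-9 band.
Grid: Level 8-9 × Category A = 14-26 months.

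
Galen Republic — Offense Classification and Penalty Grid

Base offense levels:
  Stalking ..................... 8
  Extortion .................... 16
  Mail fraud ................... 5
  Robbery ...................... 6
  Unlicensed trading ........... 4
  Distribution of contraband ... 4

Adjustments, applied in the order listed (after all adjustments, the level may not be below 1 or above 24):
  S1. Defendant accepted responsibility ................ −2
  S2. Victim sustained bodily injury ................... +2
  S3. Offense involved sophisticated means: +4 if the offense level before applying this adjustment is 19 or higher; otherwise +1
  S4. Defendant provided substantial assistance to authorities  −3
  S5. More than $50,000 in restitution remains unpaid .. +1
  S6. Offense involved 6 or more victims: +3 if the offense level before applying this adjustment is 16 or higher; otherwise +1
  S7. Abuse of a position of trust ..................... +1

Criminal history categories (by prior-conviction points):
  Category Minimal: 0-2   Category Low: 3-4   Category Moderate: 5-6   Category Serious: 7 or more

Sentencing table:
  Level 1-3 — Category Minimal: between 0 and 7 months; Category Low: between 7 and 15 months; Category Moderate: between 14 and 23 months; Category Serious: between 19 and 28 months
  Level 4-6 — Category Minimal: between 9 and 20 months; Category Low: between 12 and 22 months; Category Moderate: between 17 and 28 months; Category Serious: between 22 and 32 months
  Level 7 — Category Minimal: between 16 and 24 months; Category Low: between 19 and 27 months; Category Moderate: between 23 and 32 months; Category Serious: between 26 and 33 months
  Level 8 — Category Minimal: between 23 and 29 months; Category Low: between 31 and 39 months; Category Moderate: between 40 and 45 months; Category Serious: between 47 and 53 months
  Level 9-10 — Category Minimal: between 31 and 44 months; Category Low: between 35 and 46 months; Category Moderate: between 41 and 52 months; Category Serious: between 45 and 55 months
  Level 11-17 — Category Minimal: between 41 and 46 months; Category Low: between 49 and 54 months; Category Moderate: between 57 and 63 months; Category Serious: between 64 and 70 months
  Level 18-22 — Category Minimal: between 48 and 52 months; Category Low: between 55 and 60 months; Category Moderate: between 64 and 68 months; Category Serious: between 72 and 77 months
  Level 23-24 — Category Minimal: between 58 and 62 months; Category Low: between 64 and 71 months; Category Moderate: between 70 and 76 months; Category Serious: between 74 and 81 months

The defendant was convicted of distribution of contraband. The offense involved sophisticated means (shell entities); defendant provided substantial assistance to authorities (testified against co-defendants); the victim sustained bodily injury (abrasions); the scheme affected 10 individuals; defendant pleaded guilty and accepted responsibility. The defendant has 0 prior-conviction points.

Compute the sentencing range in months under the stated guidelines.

0-7 months

Base offense level for distribution of contraband: 4.
S1 applies: 4 − 2 = 2.
S2 applies: 2 + 2 = 4.
S3 applies (level before this adjustment is 4 < 19, so +1): 4 + 1 = 5.
S4 applies: 5 − 3 = 2.
S6 applies (level before this adjustment is 2 < 16, so +1): 2 + 1 = 3.
S7 does not apply.
Final offense level: 3.
Criminal history: 0 prior points → Category Minimal (0-2).
Level 3 falls in the 1-3 band.
Grid: Level 1-3 × Category Minimal = 0-7 months.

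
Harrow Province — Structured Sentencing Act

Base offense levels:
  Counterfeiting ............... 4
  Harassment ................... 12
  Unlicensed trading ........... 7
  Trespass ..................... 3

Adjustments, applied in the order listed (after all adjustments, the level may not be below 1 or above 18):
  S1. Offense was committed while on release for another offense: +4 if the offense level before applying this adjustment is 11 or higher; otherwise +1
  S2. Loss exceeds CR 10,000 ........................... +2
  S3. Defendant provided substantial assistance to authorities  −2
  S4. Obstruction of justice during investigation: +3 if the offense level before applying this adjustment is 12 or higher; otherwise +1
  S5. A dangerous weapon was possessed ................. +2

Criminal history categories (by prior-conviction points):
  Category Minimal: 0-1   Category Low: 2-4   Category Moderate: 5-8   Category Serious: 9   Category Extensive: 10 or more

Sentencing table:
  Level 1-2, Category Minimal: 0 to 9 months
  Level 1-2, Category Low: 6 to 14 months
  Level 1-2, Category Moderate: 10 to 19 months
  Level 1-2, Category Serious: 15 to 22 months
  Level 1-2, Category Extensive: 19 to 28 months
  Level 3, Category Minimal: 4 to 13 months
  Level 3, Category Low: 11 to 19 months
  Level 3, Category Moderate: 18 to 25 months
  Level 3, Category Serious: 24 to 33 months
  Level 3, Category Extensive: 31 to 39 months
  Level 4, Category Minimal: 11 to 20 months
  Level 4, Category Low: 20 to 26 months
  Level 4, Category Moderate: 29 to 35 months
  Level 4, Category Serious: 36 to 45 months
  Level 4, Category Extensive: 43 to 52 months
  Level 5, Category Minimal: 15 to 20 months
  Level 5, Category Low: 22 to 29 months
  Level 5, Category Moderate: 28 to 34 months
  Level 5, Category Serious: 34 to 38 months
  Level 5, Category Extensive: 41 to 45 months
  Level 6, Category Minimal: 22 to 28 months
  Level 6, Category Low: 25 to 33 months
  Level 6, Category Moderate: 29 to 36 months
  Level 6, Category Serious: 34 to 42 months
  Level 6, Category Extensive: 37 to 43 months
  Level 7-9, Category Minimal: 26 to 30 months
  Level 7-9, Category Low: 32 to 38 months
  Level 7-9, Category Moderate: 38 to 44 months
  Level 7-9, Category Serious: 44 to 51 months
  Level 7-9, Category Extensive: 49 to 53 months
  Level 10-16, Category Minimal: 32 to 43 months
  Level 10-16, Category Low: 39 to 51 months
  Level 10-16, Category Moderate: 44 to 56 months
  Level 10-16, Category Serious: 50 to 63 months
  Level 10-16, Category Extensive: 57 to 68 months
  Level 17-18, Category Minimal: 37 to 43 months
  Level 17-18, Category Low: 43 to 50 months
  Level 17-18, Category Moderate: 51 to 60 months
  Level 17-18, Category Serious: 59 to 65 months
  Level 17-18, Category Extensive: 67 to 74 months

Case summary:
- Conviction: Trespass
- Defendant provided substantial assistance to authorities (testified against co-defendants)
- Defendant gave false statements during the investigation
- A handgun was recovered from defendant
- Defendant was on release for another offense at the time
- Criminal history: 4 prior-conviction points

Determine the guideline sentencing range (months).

Base offense level for trespass: 3.
S1 applies (level before this adjustment is 3 < 11, so +1): 3 + 1 = 4.
S2 does not apply.
S3 applies: 4 − 2 = 2.
S4 applies (level before this adjustment is 2 < 12, so +1): 2 + 1 = 3.
S5 applies: 3 + 2 = 5.
Final offense level: 5.
Criminal history: 4 prior points → Category Low (2-4).
Level 5 falls in the 5 band.
Grid: Level 5 × Category Low = 22-29 months.

22-29 months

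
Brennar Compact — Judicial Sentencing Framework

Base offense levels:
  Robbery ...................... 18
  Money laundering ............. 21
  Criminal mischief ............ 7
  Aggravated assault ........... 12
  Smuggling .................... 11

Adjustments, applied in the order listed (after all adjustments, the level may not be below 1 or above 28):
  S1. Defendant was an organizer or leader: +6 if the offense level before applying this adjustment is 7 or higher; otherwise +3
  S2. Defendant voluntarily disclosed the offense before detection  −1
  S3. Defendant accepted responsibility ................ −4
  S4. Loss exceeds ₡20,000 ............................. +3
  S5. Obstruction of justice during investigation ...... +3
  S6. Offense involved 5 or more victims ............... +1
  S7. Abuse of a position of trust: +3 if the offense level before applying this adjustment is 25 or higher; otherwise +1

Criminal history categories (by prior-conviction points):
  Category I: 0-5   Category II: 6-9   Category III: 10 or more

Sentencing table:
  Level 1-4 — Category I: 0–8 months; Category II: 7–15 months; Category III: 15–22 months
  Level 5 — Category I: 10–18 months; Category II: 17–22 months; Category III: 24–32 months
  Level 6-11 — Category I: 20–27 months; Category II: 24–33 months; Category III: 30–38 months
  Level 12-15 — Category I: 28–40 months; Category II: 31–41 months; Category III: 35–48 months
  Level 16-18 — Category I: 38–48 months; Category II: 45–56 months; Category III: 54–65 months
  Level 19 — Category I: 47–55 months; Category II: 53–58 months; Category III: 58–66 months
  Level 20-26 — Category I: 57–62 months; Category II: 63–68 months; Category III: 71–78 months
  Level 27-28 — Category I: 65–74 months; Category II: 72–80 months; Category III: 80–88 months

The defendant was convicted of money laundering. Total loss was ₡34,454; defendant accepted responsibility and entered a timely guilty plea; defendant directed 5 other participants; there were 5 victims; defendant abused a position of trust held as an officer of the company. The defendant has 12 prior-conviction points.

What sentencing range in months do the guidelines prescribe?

80-88 months

Base offense level for money laundering: 21.
S1 applies (level before this adjustment is 21 ≥ 7, so +6): 21 + 6 = 27.
S3 applies: 27 − 4 = 23.
S4 applies: 23 + 3 = 26.
S5 does not apply.
S6 applies: 26 + 1 = 27.
S7 applies (level before this adjustment is 27 ≥ 25, so +3): 27 + 3 = 30.
Level 30 exceeds the maximum of 28; capped at 28.
Final offense level: 28.
Criminal history: 12 prior points → Category III (10+).
Level 28 falls in the 27-28 band.
Grid: Level 27-28 × Category III = 80-88 months.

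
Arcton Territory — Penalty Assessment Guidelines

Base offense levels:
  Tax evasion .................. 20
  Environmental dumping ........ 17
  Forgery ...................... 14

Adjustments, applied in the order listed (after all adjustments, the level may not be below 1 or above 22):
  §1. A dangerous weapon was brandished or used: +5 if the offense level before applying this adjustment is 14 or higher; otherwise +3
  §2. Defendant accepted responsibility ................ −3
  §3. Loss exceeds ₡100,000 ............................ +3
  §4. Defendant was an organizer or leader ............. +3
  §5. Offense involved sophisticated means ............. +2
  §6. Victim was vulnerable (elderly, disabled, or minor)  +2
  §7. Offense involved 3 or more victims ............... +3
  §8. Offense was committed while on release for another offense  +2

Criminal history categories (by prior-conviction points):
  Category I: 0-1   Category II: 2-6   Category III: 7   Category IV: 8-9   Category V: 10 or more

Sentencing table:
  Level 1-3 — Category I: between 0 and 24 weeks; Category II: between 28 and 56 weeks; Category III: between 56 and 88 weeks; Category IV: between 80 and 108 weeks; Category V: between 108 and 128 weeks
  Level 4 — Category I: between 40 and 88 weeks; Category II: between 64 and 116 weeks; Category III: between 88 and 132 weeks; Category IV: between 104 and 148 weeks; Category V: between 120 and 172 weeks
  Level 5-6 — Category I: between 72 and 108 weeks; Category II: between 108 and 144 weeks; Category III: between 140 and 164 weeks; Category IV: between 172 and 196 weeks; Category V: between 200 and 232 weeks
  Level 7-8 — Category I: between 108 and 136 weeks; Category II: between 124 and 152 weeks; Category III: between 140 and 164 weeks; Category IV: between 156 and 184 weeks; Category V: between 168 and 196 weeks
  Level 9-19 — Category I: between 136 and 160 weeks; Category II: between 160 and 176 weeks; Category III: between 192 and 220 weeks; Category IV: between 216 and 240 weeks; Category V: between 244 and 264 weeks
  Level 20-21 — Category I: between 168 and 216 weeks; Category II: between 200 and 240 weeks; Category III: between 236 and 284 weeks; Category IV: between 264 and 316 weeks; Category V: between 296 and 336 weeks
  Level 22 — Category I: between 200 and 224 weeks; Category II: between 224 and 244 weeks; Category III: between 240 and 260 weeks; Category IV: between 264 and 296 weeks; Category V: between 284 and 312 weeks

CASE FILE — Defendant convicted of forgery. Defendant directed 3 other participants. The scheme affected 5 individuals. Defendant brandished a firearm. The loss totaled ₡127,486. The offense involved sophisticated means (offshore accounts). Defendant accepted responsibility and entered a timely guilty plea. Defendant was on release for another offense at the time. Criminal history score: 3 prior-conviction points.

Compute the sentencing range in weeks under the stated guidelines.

Base offense level for forgery: 14.
§1 applies (level before this adjustment is 14 ≥ 14, so +5): 14 + 5 = 19.
§2 applies: 19 − 3 = 16.
§3 applies: 16 + 3 = 19.
§4 applies: 19 + 3 = 22.
§5 applies: 22 + 2 = 24.
§7 applies: 24 + 3 = 27.
§8 applies: 27 + 2 = 29.
Level 29 exceeds the maximum of 22; capped at 22.
Final offense level: 22.
Criminal history: 3 prior points → Category II (2-6).
Level 22 falls in the 22 band.
Grid: Level 22 × Category II = 224-244 weeks.

224-244 weeks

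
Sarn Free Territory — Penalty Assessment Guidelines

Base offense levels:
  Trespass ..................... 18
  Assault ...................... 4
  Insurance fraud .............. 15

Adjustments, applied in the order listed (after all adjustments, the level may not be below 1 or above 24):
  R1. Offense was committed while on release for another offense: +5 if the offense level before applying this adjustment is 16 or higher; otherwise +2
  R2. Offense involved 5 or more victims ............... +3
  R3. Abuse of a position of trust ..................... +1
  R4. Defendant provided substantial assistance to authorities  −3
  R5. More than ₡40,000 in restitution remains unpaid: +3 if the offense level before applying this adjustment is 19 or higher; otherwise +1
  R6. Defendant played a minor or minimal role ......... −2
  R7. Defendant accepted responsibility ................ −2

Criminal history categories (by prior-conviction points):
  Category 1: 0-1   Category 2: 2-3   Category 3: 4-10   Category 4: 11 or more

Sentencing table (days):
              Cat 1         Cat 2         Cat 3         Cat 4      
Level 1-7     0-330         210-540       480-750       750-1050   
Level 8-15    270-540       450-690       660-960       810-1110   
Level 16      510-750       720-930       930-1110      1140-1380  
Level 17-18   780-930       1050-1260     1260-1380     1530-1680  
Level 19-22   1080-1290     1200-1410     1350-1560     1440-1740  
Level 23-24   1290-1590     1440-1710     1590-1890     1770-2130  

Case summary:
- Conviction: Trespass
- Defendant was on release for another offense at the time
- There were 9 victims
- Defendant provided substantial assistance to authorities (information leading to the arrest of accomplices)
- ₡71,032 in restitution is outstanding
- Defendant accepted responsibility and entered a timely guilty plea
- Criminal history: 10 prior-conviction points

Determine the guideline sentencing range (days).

1590-1890 days

Base offense level for trespass: 18.
R1 applies (level before this adjustment is 18 ≥ 16, so +5): 18 + 5 = 23.
R2 applies: 23 + 3 = 26.
R3 does not apply.
R4 applies: 26 − 3 = 23.
R5 applies (level before this adjustment is 23 ≥ 19, so +3): 23 + 3 = 26.
R7 applies: 26 − 2 = 24.
Final offense level: 24.
Criminal history: 10 prior points → Category 3 (4-10).
Level 24 falls in the 23-24 band.
Grid: Level 23-24 × Category 3 = 1590-1890 days.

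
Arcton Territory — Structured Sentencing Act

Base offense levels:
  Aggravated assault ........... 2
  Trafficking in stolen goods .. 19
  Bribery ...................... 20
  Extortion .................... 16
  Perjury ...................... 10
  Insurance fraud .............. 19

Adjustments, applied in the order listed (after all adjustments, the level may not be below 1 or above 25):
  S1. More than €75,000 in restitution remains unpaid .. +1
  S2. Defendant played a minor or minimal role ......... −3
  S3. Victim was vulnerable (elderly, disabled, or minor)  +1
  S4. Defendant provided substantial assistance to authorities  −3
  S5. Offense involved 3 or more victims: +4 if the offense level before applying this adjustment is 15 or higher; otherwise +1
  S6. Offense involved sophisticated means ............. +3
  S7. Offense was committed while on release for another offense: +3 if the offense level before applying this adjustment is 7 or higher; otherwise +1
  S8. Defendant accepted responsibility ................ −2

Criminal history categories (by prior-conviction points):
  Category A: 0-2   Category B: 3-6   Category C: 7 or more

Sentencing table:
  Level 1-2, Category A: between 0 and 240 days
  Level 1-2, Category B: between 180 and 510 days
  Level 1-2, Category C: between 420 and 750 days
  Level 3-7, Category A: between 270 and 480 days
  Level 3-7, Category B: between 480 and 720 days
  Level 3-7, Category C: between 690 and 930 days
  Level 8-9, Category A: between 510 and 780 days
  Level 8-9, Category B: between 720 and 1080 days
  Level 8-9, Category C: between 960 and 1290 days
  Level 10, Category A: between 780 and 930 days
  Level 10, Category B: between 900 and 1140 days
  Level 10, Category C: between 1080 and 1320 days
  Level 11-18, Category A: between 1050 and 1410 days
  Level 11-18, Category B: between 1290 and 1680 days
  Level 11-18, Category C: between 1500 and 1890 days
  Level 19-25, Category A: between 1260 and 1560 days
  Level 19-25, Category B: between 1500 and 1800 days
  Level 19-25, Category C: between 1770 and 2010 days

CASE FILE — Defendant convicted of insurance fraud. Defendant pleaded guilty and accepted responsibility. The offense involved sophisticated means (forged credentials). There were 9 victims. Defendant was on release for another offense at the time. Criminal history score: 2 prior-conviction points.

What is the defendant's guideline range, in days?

Base offense level for insurance fraud: 19.
S2 does not apply.
S3 does not apply.
S4 does not apply.
S5 applies (level before this adjustment is 19 ≥ 15, so +4): 19 + 4 = 23.
S6 applies: 23 + 3 = 26.
S7 applies (level before this adjustment is 26 ≥ 7, so +3): 26 + 3 = 29.
S8 applies: 29 − 2 = 27.
Level 27 exceeds the maximum of 25; capped at 25.
Final offense level: 25.
Criminal history: 2 prior points → Category A (0-2).
Level 25 falls in the 19-25 band.
Grid: Level 19-25 × Category A = 1260-1560 days.

1260-1560 days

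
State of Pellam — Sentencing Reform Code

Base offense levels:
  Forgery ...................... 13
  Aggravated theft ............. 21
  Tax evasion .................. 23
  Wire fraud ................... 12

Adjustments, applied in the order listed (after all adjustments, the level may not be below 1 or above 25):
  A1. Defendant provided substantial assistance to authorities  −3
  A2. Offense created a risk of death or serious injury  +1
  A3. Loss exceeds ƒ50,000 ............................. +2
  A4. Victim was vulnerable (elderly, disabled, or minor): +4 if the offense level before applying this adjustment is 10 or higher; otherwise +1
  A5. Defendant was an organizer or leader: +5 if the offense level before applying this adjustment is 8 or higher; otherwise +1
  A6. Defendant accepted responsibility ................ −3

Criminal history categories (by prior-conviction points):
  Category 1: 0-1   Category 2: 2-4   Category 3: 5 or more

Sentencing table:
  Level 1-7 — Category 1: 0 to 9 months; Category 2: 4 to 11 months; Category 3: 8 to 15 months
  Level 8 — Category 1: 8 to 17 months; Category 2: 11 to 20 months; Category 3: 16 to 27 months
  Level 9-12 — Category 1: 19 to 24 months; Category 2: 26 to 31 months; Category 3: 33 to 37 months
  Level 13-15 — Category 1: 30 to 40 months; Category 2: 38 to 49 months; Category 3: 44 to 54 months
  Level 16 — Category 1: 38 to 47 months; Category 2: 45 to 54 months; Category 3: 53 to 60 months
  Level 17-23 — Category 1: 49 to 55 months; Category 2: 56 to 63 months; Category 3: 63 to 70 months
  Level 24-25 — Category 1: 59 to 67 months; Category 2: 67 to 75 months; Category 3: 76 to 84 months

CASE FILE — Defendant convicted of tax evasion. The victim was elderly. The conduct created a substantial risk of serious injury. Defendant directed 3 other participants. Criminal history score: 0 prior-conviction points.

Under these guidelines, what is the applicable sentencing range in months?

Base offense level for tax evasion: 23.
A2 applies: 23 + 1 = 24.
A4 applies (level before this adjustment is 24 ≥ 10, so +4): 24 + 4 = 28.
A5 applies (level before this adjustment is 28 ≥ 8, so +5): 28 + 5 = 33.
Level 33 exceeds the maximum of 25; capped at 25.
Final offense level: 25.
Criminal history: 0 prior points → Category 1 (0-1).
Level 25 falls in the 24-25 band.
Grid: Level 24-25 × Category 1 = 59-67 months.

59-67 months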